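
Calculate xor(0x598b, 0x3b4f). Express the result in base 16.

0x62c4

XOR each hex digit independently (no carries):
  5^3=6, 9^b=2, 8^4=c, b^f=4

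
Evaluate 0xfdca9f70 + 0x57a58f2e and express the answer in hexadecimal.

Add column by column in base 16, right to left:
  0+e = e
  7+2 = 9
  f+f = e carry 1
  9+8+1 = 2 carry 1
  a+5+1 = 0 carry 1
  c+a+1 = 7 carry 1
  d+7+1 = 5 carry 1
  f+5+1 = 5 carry 1
  final carry 1

0x155702e9e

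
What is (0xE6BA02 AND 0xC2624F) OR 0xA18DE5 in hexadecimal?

0xE3AFE7

0xE6BA02 AND 0xC2624F = 0xC22202.
Then OR with 0xA18DE5.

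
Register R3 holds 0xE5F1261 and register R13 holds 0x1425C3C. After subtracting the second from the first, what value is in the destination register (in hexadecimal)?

0xD1CB625

Subtract column by column in base 16:
  1-C → 5 (borrow)
  6-3-1 → 2
  2-C → 6 (borrow)
  1-5-1 → B (borrow)
  F-2-1 → C
  5-4 → 1
  E-1 → D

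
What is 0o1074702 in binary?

Each octal digit is 3 bits: 1=001 0=000 7=111 4=100 7=111 0=000 2=010.

0b1000111100111000010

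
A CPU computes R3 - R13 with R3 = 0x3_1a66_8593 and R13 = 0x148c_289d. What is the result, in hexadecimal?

0x305da5cf6

Subtract column by column in base 16:
  3-d → 6 (borrow)
  9-9-1 → f (borrow)
  5-8-1 → c (borrow)
  8-2-1 → 5
  6-c → a (borrow)
  6-8-1 → d (borrow)
  a-4-1 → 5
  1-1 → 0
  3-0 → 3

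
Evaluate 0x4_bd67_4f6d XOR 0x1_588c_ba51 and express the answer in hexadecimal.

XOR each hex digit independently (no carries):
  4^1=5, b^5=e, d^8=5, 6^8=e, 7^c=b, 4^b=f, f^a=5, 6^5=3, d^1=c

0x5e5ebf53c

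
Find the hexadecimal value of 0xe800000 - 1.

The trailing 5 digits are 0, so subtracting 1 borrows through: they become F and the next digit up decrements.

0xe7fffff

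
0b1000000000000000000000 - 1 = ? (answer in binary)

The trailing 21 digits are 0, so subtracting 1 borrows through: they become 1 and the next digit up decrements.

0b111111111111111111111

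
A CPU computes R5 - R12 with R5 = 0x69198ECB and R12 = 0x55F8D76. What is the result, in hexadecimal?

0x63BA0155

Subtract column by column in base 16:
  B-6 → 5
  C-7 → 5
  E-D → 1
  8-8 → 0
  9-F → A (borrow)
  1-5-1 → B (borrow)
  9-5-1 → 3
  6-0 → 6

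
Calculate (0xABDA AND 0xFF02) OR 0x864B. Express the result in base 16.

0xABDA AND 0xFF02 = 0xAB02.
Then OR with 0x864B.

0xAF4B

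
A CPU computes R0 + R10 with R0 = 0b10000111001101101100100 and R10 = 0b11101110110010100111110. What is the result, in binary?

Add column by column in base 2, right to left:
  0+0 = 0
  0+1 = 1
  1+1 = 0 carry 1
  0+1+1 = 0 carry 1
  0+1+1 = 0 carry 1
  1+1+1 = 1 carry 1
  1+0+1 = 0 carry 1
  0+0+1 = 1
  1+1 = 0 carry 1
  1+0+1 = 0 carry 1
  0+1+1 = 0 carry 1
  1+0+1 = 0 carry 1
  1+0+1 = 0 carry 1
  0+1+1 = 0 carry 1
  0+1+1 = 0 carry 1
  1+0+1 = 0 carry 1
  1+1+1 = 1 carry 1
  1+1+1 = 1 carry 1
  0+1+1 = 0 carry 1
  0+0+1 = 1
  0+1 = 1
  0+1 = 1
  1+1 = 0 carry 1
  final carry 1

0b101110110000000010100010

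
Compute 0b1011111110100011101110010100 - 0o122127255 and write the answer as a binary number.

0o122127255 = 0b1010010001010111010101101 in binary.
Subtract column by column in base 2:
  0-1 → 1 (borrow)
  0-0-1 → 1 (borrow)
  1-1-1 → 1 (borrow)
  0-1-1 → 0 (borrow)
  1-0-1 → 0
  0-1 → 1 (borrow)
  0-0-1 → 1 (borrow)
  1-1-1 → 1 (borrow)
  1-0-1 → 0
  1-1 → 0
  0-1 → 1 (borrow)
  1-1-1 → 1 (borrow)
  1-0-1 → 0
  1-1 → 0
  0-0 → 0
  0-1 → 1 (borrow)
  0-0-1 → 1 (borrow)
  1-0-1 → 0
  0-0 → 0
  1-1 → 0
  1-0 → 1
  1-0 → 1
  1-1 → 0
  1-0 → 1
  1-1 → 0
  1-0 → 1
  0-0 → 0
  1-0 → 1

0b1010101100011000110011100111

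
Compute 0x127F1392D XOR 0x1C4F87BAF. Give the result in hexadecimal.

XOR each hex digit independently (no carries):
  1^1=0, 2^C=E, 7^4=3, F^F=0, 1^8=9, 3^7=4, 9^B=2, 2^A=8, D^F=2

0x0E3094282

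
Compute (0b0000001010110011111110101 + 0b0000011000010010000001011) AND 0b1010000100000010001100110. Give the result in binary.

0b10000000000

Add column by column in base 2, right to left:
  1+1 = 0 carry 1
  0+1+1 = 0 carry 1
  1+0+1 = 0 carry 1
  0+1+1 = 0 carry 1
  1+0+1 = 0 carry 1
  1+0+1 = 0 carry 1
  1+0+1 = 0 carry 1
  1+0+1 = 0 carry 1
  1+0+1 = 0 carry 1
  1+0+1 = 0 carry 1
  1+1+1 = 1 carry 1
  0+0+1 = 1
  0+0 = 0
  1+1 = 0 carry 1
  1+0+1 = 0 carry 1
  0+0+1 = 1
  1+0 = 1
  0+0 = 0
  1+1 = 0 carry 1
  0+1+1 = 0 carry 1
  final carry 1
Sum = 0b100011000110000000000; now AND with 0b1010000100000010001100110:
  0000100011000110000000000
& 1010000100000010001100110
= 0000000000000010000000000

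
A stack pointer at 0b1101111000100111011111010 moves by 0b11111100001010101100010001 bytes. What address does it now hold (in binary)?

0b101101011001111101000001011

Add column by column in base 2, right to left:
  0+1 = 1
  1+0 = 1
  0+0 = 0
  1+0 = 1
  1+1 = 0 carry 1
  1+0+1 = 0 carry 1
  1+0+1 = 0 carry 1
  1+0+1 = 0 carry 1
  0+1+1 = 0 carry 1
  1+1+1 = 1 carry 1
  1+0+1 = 0 carry 1
  1+1+1 = 1 carry 1
  0+0+1 = 1
  0+1 = 1
  1+0 = 1
  0+1 = 1
  0+0 = 0
  0+0 = 0
  1+0 = 1
  1+0 = 1
  1+1 = 0 carry 1
  1+1+1 = 1 carry 1
  0+1+1 = 0 carry 1
  1+1+1 = 1 carry 1
  1+1+1 = 1 carry 1
  0+1+1 = 0 carry 1
  final carry 1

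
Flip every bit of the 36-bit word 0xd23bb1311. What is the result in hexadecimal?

Each hex digit d becomes f−d:
  d→2, 2→d, 3→c, b→4, b→4, 1→e, 3→c, 1→e, 1→e

0x2dc44ecee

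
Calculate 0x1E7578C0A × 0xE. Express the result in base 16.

0x1AA6C9A88C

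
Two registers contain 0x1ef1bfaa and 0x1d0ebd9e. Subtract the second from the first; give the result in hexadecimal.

Subtract column by column in base 16:
  a-e → c (borrow)
  a-9-1 → 0
  f-d → 2
  b-b → 0
  1-e → 3 (borrow)
  f-0-1 → e
  e-d → 1
  1-1 → 0

0x1e3020c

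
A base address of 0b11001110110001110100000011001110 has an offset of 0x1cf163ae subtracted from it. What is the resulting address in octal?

0o26165356440

0b11001110110001110100000011001110 = 0o31661640316 in octal.
0x1cf163ae = 0o3474261656 in octal.
Subtract column by column in base 8:
  6-6 → 0
  1-5 → 4 (borrow)
  3-6-1 → 4 (borrow)
  0-1-1 → 6 (borrow)
  4-6-1 → 5 (borrow)
  6-2-1 → 3
  1-4 → 5 (borrow)
  6-7-1 → 6 (borrow)
  6-4-1 → 1
  1-3 → 6 (borrow)
  3-0-1 → 2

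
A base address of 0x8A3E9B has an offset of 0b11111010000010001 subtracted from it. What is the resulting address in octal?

0o42045212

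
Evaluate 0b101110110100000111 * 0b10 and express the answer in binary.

Multiply each base-2 digit by 2, carrying:
  1×2 = 2 → write 0 carry 1
  1×2+1 = 3 → write 1 carry 1
  1×2+1 = 3 → write 1 carry 1
  0×2+1 = 1 → write 1
  0×2 = 0 → write 0
  0×2 = 0 → write 0
  0×2 = 0 → write 0
  0×2 = 0 → write 0
  1×2 = 2 → write 0 carry 1
  0×2+1 = 1 → write 1
  1×2 = 2 → write 0 carry 1
  1×2+1 = 3 → write 1 carry 1
  0×2+1 = 1 → write 1
  1×2 = 2 → write 0 carry 1
  1×2+1 = 3 → write 1 carry 1
  1×2+1 = 3 → write 1 carry 1
  0×2+1 = 1 → write 1
  1×2 = 2 → write 0 carry 1
  remaining carry: 1

0b1011101101000001110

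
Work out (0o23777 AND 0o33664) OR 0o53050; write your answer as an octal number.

0o73674

0o23777 AND 0o33664 = 0o23664.
Then OR with 0o53050.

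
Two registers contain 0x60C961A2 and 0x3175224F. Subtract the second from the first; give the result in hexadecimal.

Subtract column by column in base 16:
  2-F → 3 (borrow)
  A-4-1 → 5
  1-2 → F (borrow)
  6-2-1 → 3
  9-5 → 4
  C-7 → 5
  0-1 → F (borrow)
  6-3-1 → 2

0x2F543F53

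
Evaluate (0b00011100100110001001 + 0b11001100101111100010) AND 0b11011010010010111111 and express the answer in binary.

0b11001000010000101011

Add column by column in base 2, right to left:
  1+0 = 1
  0+1 = 1
  0+0 = 0
  1+0 = 1
  0+0 = 0
  0+1 = 1
  0+1 = 1
  1+1 = 0 carry 1
  1+1+1 = 1 carry 1
  0+1+1 = 0 carry 1
  0+0+1 = 1
  1+1 = 0 carry 1
  0+0+1 = 1
  0+0 = 0
  1+1 = 0 carry 1
  1+1+1 = 1 carry 1
  1+0+1 = 0 carry 1
  0+0+1 = 1
  0+1 = 1
  0+1 = 1
Sum = 0b11101001010101101011; now AND with 0b11011010010010111111:
  11101001010101101011
& 11011010010010111111
= 11001000010000101011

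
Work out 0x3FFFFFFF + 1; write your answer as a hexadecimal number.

The trailing 7 digits are F (max in base 16), so adding 1 cascades: they roll to 0 and the next digit up increments.

0x40000000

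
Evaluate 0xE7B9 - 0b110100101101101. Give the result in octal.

0o77114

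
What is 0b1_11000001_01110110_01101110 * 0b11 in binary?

Multiply each base-2 digit by 3, carrying:
  0×3 = 0 → write 0
  1×3 = 3 → write 1 carry 1
  1×3+1 = 4 → write 0 carry 2
  1×3+2 = 5 → write 1 carry 2
  0×3+2 = 2 → write 0 carry 1
  1×3+1 = 4 → write 0 carry 2
  1×3+2 = 5 → write 1 carry 2
  0×3+2 = 2 → write 0 carry 1
  0×3+1 = 1 → write 1
  1×3 = 3 → write 1 carry 1
  1×3+1 = 4 → write 0 carry 2
  0×3+2 = 2 → write 0 carry 1
  1×3+1 = 4 → write 0 carry 2
  1×3+2 = 5 → write 1 carry 2
  1×3+2 = 5 → write 1 carry 2
  0×3+2 = 2 → write 0 carry 1
  1×3+1 = 4 → write 0 carry 2
  0×3+2 = 2 → write 0 carry 1
  0×3+1 = 1 → write 1
  0×3 = 0 → write 0
  0×3 = 0 → write 0
  0×3 = 0 → write 0
  1×3 = 3 → write 1 carry 1
  1×3+1 = 4 → write 0 carry 2
  1×3+2 = 5 → write 1 carry 2
  remaining carry: 10

0b101010001000110001101001010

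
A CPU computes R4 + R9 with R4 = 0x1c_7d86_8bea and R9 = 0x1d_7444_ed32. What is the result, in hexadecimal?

0x39f1cb791c

Add column by column in base 16, right to left:
  a+2 = c
  e+3 = 1 carry 1
  b+d+1 = 9 carry 1
  8+e+1 = 7 carry 1
  6+4+1 = b
  8+4 = c
  d+4 = 1 carry 1
  7+7+1 = f
  c+d = 9 carry 1
  1+1+1 = 3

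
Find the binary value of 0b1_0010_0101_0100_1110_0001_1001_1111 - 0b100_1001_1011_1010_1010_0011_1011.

0b1101101110010011011101100100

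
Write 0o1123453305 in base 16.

Each octal digit is 3 bits: 1=001 1=001 2=010 3=011 4=100 5=101 3=011 3=011 0=000 5=101.
Group the bits into nibbles: 1001 0100 1110 0101 0110 1100 0101 → 94e56c5.

0x94e56c5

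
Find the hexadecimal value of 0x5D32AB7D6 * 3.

0x1179802782

Multiply each base-16 digit by 3, carrying:
  6×3 = 18 → write 2 carry 1
  D×3+1 = 40 → write 8 carry 2
  7×3+2 = 23 → write 7 carry 1
  B×3+1 = 34 → write 2 carry 2
  A×3+2 = 32 → write 0 carry 2
  2×3+2 = 8 → write 8
  3×3 = 9 → write 9
  D×3 = 39 → write 7 carry 2
  5×3+2 = 17 → write 1 carry 1
  remaining carry: 1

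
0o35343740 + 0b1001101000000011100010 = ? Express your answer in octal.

0o47044302

0b1001101000000011100010 = 0o11500342 in octal.
Add column by column in base 8, right to left:
  0+2 = 2
  4+4 = 0 carry 1
  7+3+1 = 3 carry 1
  3+0+1 = 4
  4+0 = 4
  3+5 = 0 carry 1
  5+1+1 = 7
  3+1 = 4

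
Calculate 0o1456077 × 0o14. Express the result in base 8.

0o23051364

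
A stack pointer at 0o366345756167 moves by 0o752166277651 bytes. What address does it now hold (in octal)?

0o1340534256040

Add column by column in base 8, right to left:
  7+1 = 0 carry 1
  6+5+1 = 4 carry 1
  1+6+1 = 0 carry 1
  6+7+1 = 6 carry 1
  5+7+1 = 5 carry 1
  7+2+1 = 2 carry 1
  5+6+1 = 4 carry 1
  4+6+1 = 3 carry 1
  3+1+1 = 5
  6+2 = 0 carry 1
  6+5+1 = 4 carry 1
  3+7+1 = 3 carry 1
  final carry 1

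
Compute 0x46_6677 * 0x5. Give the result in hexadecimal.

Multiply each base-16 digit by 5, carrying:
  7×5 = 35 → write 3 carry 2
  7×5+2 = 37 → write 5 carry 2
  6×5+2 = 32 → write 0 carry 2
  6×5+2 = 32 → write 0 carry 2
  6×5+2 = 32 → write 0 carry 2
  4×5+2 = 22 → write 6 carry 1
  remaining carry: 1

0x1600053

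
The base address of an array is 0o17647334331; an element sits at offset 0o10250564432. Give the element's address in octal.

0o30120120763

Add column by column in base 8, right to left:
  1+2 = 3
  3+3 = 6
  3+4 = 7
  4+4 = 0 carry 1
  3+6+1 = 2 carry 1
  3+5+1 = 1 carry 1
  7+0+1 = 0 carry 1
  4+5+1 = 2 carry 1
  6+2+1 = 1 carry 1
  7+0+1 = 0 carry 1
  1+1+1 = 3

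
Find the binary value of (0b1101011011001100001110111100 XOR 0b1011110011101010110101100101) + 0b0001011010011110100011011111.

0b1000000011000101011110111000

First 0b1101011011001100001110111100 XOR 0b1011110011101010110101100101 = 0b0110101000100110111011011001.
Add column by column in base 2, right to left:
  1+1 = 0 carry 1
  0+1+1 = 0 carry 1
  0+1+1 = 0 carry 1
  1+1+1 = 1 carry 1
  1+1+1 = 1 carry 1
  0+0+1 = 1
  1+1 = 0 carry 1
  1+1+1 = 1 carry 1
  0+0+1 = 1
  1+0 = 1
  1+0 = 1
  1+1 = 0 carry 1
  0+0+1 = 1
  1+1 = 0 carry 1
  1+1+1 = 1 carry 1
  0+1+1 = 0 carry 1
  0+1+1 = 0 carry 1
  1+0+1 = 0 carry 1
  0+0+1 = 1
  0+1 = 1
  0+0 = 0
  1+1 = 0 carry 1
  0+1+1 = 0 carry 1
  1+0+1 = 0 carry 1
  0+1+1 = 0 carry 1
  1+0+1 = 0 carry 1
  1+0+1 = 0 carry 1
  final carry 1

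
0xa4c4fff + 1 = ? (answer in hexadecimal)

The trailing 3 digits are F (max in base 16), so adding 1 cascades: they roll to 0 and the next digit up increments.

0xa4c5000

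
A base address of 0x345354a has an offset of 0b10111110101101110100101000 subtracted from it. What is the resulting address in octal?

0o22454042

0x345354a = 0o321232512 in octal.
0b10111110101101110100101000 = 0o276556450 in octal.
Subtract column by column in base 8:
  2-0 → 2
  1-5 → 4 (borrow)
  5-4-1 → 0
  2-6 → 4 (borrow)
  3-5-1 → 5 (borrow)
  2-5-1 → 4 (borrow)
  1-6-1 → 2 (borrow)
  2-7-1 → 2 (borrow)
  3-2-1 → 0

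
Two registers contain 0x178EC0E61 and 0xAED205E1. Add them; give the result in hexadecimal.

0x227BE1442

Add column by column in base 16, right to left:
  1+1 = 2
  6+E = 4 carry 1
  E+5+1 = 4 carry 1
  0+0+1 = 1
  C+2 = E
  E+D = B carry 1
  8+E+1 = 7 carry 1
  7+A+1 = 2 carry 1
  1+0+1 = 2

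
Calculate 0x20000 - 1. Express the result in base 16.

0x1FFFF

The trailing 4 digits are 0, so subtracting 1 borrows through: they become F and the next digit up decrements.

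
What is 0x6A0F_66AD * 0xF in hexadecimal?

Multiply each base-16 digit by 15, carrying:
  D×15 = 195 → write 3 carry 12
  A×15+12 = 162 → write 2 carry 10
  6×15+10 = 100 → write 4 carry 6
  6×15+6 = 96 → write 0 carry 6
  F×15+6 = 231 → write 7 carry 14
  0×15+14 = 14 → write E
  A×15 = 150 → write 6 carry 9
  6×15+9 = 99 → write 3 carry 6
  remaining carry: 6

0x636E70423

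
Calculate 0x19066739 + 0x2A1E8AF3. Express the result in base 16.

Add column by column in base 16, right to left:
  9+3 = C
  3+F = 2 carry 1
  7+A+1 = 2 carry 1
  6+8+1 = F
  6+E = 4 carry 1
  0+1+1 = 2
  9+A = 3 carry 1
  1+2+1 = 4

0x4324F22C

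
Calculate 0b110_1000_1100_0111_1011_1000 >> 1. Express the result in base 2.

Right shift by 1: drop the 1 least-significant bit.

0b1101000110001111011100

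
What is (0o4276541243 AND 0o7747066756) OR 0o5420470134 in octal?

0o5666470376

0o4276541243 AND 0o7747066756 = 0o4246040242.
Then OR with 0o5420470134.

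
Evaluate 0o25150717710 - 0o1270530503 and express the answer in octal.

0o23660167205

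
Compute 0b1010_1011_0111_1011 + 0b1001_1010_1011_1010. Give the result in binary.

0b10100011000110101

Add column by column in base 2, right to left:
  1+0 = 1
  1+1 = 0 carry 1
  0+0+1 = 1
  1+1 = 0 carry 1
  1+1+1 = 1 carry 1
  1+1+1 = 1 carry 1
  1+0+1 = 0 carry 1
  0+1+1 = 0 carry 1
  1+0+1 = 0 carry 1
  1+1+1 = 1 carry 1
  0+0+1 = 1
  1+1 = 0 carry 1
  0+1+1 = 0 carry 1
  1+0+1 = 0 carry 1
  0+0+1 = 1
  1+1 = 0 carry 1
  final carry 1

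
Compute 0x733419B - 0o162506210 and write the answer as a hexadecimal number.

0x568B513

0o162506210 = 0x1CA8C88 in hexadecimal.
Subtract column by column in base 16:
  B-8 → 3
  9-8 → 1
  1-C → 5 (borrow)
  4-8-1 → B (borrow)
  3-A-1 → 8 (borrow)
  3-C-1 → 6 (borrow)
  7-1-1 → 5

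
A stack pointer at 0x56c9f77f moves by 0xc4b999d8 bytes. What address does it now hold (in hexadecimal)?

0x11b839157

Add column by column in base 16, right to left:
  f+8 = 7 carry 1
  7+d+1 = 5 carry 1
  7+9+1 = 1 carry 1
  f+9+1 = 9 carry 1
  9+9+1 = 3 carry 1
  c+b+1 = 8 carry 1
  6+4+1 = b
  5+c = 1 carry 1
  final carry 1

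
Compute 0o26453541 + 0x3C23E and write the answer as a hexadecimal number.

0o26453541 = 0x5A5761 in hexadecimal.
Add column by column in base 16, right to left:
  1+E = F
  6+3 = 9
  7+2 = 9
  5+C = 1 carry 1
  A+3+1 = E
  5+0 = 5

0x5E199F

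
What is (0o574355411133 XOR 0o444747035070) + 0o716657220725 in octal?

0o1047271645070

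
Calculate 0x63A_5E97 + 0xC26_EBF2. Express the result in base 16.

Add column by column in base 16, right to left:
  7+2 = 9
  9+F = 8 carry 1
  E+B+1 = A carry 1
  5+E+1 = 4 carry 1
  A+6+1 = 1 carry 1
  3+2+1 = 6
  6+C = 2 carry 1
  final carry 1

0x12614A89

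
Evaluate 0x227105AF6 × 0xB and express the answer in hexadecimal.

0x17ADB3E892

Multiply each base-16 digit by 11, carrying:
  6×11 = 66 → write 2 carry 4
  F×11+4 = 169 → write 9 carry 10
  A×11+10 = 120 → write 8 carry 7
  5×11+7 = 62 → write E carry 3
  0×11+3 = 3 → write 3
  1×11 = 11 → write B
  7×11 = 77 → write D carry 4
  2×11+4 = 26 → write A carry 1
  2×11+1 = 23 → write 7 carry 1
  remaining carry: 1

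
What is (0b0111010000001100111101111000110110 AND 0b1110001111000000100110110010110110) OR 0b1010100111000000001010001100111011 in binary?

0b0111010000001100111101111000110110 AND 0b1110001111000000100110110010110110 = 0b0110000000000000100100110000110110.
Then OR with 0b1010100111000000001010001100111011.

0b1110100111000000101110111100111111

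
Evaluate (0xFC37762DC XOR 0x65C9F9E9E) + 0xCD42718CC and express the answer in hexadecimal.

0x167410150E

First 0xFC37762DC XOR 0x65C9F9E9E = 0x99FE8FC42.
Add column by column in base 16, right to left:
  2+C = E
  4+C = 0 carry 1
  C+8+1 = 5 carry 1
  F+1+1 = 1 carry 1
  8+7+1 = 0 carry 1
  E+2+1 = 1 carry 1
  F+4+1 = 4 carry 1
  9+D+1 = 7 carry 1
  9+C+1 = 6 carry 1
  final carry 1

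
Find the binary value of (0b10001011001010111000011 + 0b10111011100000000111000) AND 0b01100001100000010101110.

0b1000000100000010101010

Add column by column in base 2, right to left:
  1+0 = 1
  1+0 = 1
  0+0 = 0
  0+1 = 1
  0+1 = 1
  0+1 = 1
  1+0 = 1
  1+0 = 1
  1+0 = 1
  0+0 = 0
  1+0 = 1
  0+0 = 0
  1+0 = 1
  0+0 = 0
  0+1 = 1
  1+1 = 0 carry 1
  1+1+1 = 1 carry 1
  0+0+1 = 1
  1+1 = 0 carry 1
  0+1+1 = 0 carry 1
  0+1+1 = 0 carry 1
  0+0+1 = 1
  1+1 = 0 carry 1
  final carry 1
Sum = 0b101000110101010111111011; now AND with 0b01100001100000010101110:
  101000110101010111111011
& 001100001100000010101110
= 001000000100000010101010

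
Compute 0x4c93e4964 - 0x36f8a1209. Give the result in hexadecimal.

0x159b4375b

Subtract column by column in base 16:
  4-9 → b (borrow)
  6-0-1 → 5
  9-2 → 7
  4-1 → 3
  e-a → 4
  3-8 → b (borrow)
  9-f-1 → 9 (borrow)
  c-6-1 → 5
  4-3 → 1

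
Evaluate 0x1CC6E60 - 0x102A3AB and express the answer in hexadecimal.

0xC9CAB5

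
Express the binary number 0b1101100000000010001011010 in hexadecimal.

Group the bits into nibbles: 0001 1011 0000 0000 0100 0101 1010 → 1B0045A.

0x1B0045A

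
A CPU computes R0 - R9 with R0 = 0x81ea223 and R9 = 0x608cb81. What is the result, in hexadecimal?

0x215d6a2

Subtract column by column in base 16:
  3-1 → 2
  2-8 → a (borrow)
  2-b-1 → 6 (borrow)
  a-c-1 → d (borrow)
  e-8-1 → 5
  1-0 → 1
  8-6 → 2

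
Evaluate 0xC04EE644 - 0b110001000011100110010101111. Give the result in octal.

0xC04EE644 = 0o30023563104 in octal.
0b110001000011100110010101111 = 0o610346257 in octal.
Subtract column by column in base 8:
  4-7 → 5 (borrow)
  0-5-1 → 2 (borrow)
  1-2-1 → 6 (borrow)
  3-6-1 → 4 (borrow)
  6-4-1 → 1
  5-3 → 2
  3-0 → 3
  2-1 → 1
  0-6 → 2 (borrow)
  0-0-1 → 7 (borrow)
  3-0-1 → 2

0o27213214625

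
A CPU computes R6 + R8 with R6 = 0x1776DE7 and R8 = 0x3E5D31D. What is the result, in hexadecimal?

0x55D4104

Add column by column in base 16, right to left:
  7+D = 4 carry 1
  E+1+1 = 0 carry 1
  D+3+1 = 1 carry 1
  6+D+1 = 4 carry 1
  7+5+1 = D
  7+E = 5 carry 1
  1+3+1 = 5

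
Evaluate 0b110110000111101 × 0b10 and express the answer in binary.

Multiply each base-2 digit by 2, carrying:
  1×2 = 2 → write 0 carry 1
  0×2+1 = 1 → write 1
  1×2 = 2 → write 0 carry 1
  1×2+1 = 3 → write 1 carry 1
  1×2+1 = 3 → write 1 carry 1
  1×2+1 = 3 → write 1 carry 1
  0×2+1 = 1 → write 1
  0×2 = 0 → write 0
  0×2 = 0 → write 0
  0×2 = 0 → write 0
  1×2 = 2 → write 0 carry 1
  1×2+1 = 3 → write 1 carry 1
  0×2+1 = 1 → write 1
  1×2 = 2 → write 0 carry 1
  1×2+1 = 3 → write 1 carry 1
  remaining carry: 1

0b1101100001111010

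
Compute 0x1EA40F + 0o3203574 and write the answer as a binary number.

0x1EA40F = 0b111101010010000001111 in binary.
0o3203574 = 0b11010000011101111100 in binary.
Add column by column in base 2, right to left:
  1+0 = 1
  1+0 = 1
  1+1 = 0 carry 1
  1+1+1 = 1 carry 1
  0+1+1 = 0 carry 1
  0+1+1 = 0 carry 1
  0+1+1 = 0 carry 1
  0+0+1 = 1
  0+1 = 1
  0+1 = 1
  1+1 = 0 carry 1
  0+0+1 = 1
  0+0 = 0
  1+0 = 1
  0+0 = 0
  1+0 = 1
  0+1 = 1
  1+0 = 1
  1+1 = 0 carry 1
  1+1+1 = 1 carry 1
  1+0+1 = 0 carry 1
  final carry 1

0b1010111010101110001011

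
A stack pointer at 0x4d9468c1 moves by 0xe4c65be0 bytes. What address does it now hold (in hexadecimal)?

0x1325ac4a1

Add column by column in base 16, right to left:
  1+0 = 1
  c+e = a carry 1
  8+b+1 = 4 carry 1
  6+5+1 = c
  4+6 = a
  9+c = 5 carry 1
  d+4+1 = 2 carry 1
  4+e+1 = 3 carry 1
  final carry 1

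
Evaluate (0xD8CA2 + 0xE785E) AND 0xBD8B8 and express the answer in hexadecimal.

Add column by column in base 16, right to left:
  2+E = 0 carry 1
  A+5+1 = 0 carry 1
  C+8+1 = 5 carry 1
  8+7+1 = 0 carry 1
  D+E+1 = C carry 1
  final carry 1
Sum = 0x1C0500; now AND with 0xBD8B8:
  1&0=0, C&B=8, 0&D=0, 5&8=0, 0&B=0, 0&8=0

0x80000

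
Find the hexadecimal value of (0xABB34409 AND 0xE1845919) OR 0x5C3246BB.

0xABB34409 AND 0xE1845919 = 0xA1804009.
Then OR with 0x5C3246BB.

0xFDB246BB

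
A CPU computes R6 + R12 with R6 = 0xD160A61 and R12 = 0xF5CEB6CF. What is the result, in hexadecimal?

0x102E4C130

Add column by column in base 16, right to left:
  1+F = 0 carry 1
  6+C+1 = 3 carry 1
  A+6+1 = 1 carry 1
  0+B+1 = C
  6+E = 4 carry 1
  1+C+1 = E
  D+5 = 2 carry 1
  0+F+1 = 0 carry 1
  final carry 1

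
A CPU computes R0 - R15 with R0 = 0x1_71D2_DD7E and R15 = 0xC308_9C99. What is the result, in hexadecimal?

0xAECA40E5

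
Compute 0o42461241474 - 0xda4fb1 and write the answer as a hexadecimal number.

0o42461241474 = 0x114c5433c in hexadecimal.
Subtract column by column in base 16:
  c-1 → b
  3-b → 8 (borrow)
  3-f-1 → 3 (borrow)
  4-4-1 → f (borrow)
  5-a-1 → a (borrow)
  c-d-1 → e (borrow)
  4-0-1 → 3
  1-0 → 1
  1-0 → 1

0x113eaf38b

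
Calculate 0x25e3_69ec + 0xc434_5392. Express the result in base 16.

Add column by column in base 16, right to left:
  c+2 = e
  e+9 = 7 carry 1
  9+3+1 = d
  6+5 = b
  3+4 = 7
  e+3 = 1 carry 1
  5+4+1 = a
  2+c = e

0xea17bd7e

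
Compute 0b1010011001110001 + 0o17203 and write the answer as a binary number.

0o17203 = 0b1111010000011 in binary.
Add column by column in base 2, right to left:
  1+1 = 0 carry 1
  0+1+1 = 0 carry 1
  0+0+1 = 1
  0+0 = 0
  1+0 = 1
  1+0 = 1
  1+0 = 1
  0+1 = 1
  0+0 = 0
  1+1 = 0 carry 1
  1+1+1 = 1 carry 1
  0+1+1 = 0 carry 1
  0+1+1 = 0 carry 1
  1+0+1 = 0 carry 1
  0+0+1 = 1
  1+0 = 1

0b1100010011110100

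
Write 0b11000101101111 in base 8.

Group the bits in threes: 011 000 101 101 111 → 30557.

0o30557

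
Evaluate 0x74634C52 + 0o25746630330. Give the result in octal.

0x74634C52 = 0o16430646122 in octal.
Add column by column in base 8, right to left:
  2+0 = 2
  2+3 = 5
  1+3 = 4
  6+0 = 6
  4+3 = 7
  6+6 = 4 carry 1
  0+6+1 = 7
  3+4 = 7
  4+7 = 3 carry 1
  6+5+1 = 4 carry 1
  1+2+1 = 4

0o44377476452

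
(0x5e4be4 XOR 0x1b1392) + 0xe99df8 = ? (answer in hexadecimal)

0x12ef66e

First 0x5e4be4 XOR 0x1b1392 = 0x455876.
Add column by column in base 16, right to left:
  6+8 = e
  7+f = 6 carry 1
  8+d+1 = 6 carry 1
  5+9+1 = f
  5+9 = e
  4+e = 2 carry 1
  final carry 1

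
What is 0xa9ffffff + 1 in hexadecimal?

0xaa000000

The trailing 6 digits are F (max in base 16), so adding 1 cascades: they roll to 0 and the next digit up increments.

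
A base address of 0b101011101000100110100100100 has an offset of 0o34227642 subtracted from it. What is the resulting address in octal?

0b101011101000100110100100100 = 0o535046444 in octal.
Subtract column by column in base 8:
  4-2 → 2
  4-4 → 0
  4-6 → 6 (borrow)
  6-7-1 → 6 (borrow)
  4-2-1 → 1
  0-2 → 6 (borrow)
  5-4-1 → 0
  3-3 → 0
  5-0 → 5

0o500616602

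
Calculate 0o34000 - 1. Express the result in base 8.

0o33777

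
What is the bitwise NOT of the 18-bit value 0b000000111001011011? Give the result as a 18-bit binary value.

Invert each bit: 000000111001011011 → 111111000110100100.

0b111111000110100100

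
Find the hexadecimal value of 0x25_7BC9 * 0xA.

0x176D5DA

Multiply each base-16 digit by 10, carrying:
  9×10 = 90 → write A carry 5
  C×10+5 = 125 → write D carry 7
  B×10+7 = 117 → write 5 carry 7
  7×10+7 = 77 → write D carry 4
  5×10+4 = 54 → write 6 carry 3
  2×10+3 = 23 → write 7 carry 1
  remaining carry: 1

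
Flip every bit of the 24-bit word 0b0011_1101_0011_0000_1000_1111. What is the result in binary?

0b110000101100111101110000

Invert each bit: 001111010011000010001111 → 110000101100111101110000.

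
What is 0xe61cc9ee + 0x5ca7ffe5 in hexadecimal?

0x142c4c9d3

Add column by column in base 16, right to left:
  e+5 = 3 carry 1
  e+e+1 = d carry 1
  9+f+1 = 9 carry 1
  c+f+1 = c carry 1
  c+7+1 = 4 carry 1
  1+a+1 = c
  6+c = 2 carry 1
  e+5+1 = 4 carry 1
  final carry 1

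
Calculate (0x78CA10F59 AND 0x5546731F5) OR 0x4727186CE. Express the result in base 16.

0x78CA10F59 AND 0x5546731F5 = 0x504210151.
Then OR with 0x4727186CE.

0x5767187DF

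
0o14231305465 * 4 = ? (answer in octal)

0o61145426324

Multiply each base-8 digit by 4, carrying:
  5×4 = 20 → write 4 carry 2
  6×4+2 = 26 → write 2 carry 3
  4×4+3 = 19 → write 3 carry 2
  5×4+2 = 22 → write 6 carry 2
  0×4+2 = 2 → write 2
  3×4 = 12 → write 4 carry 1
  1×4+1 = 5 → write 5
  3×4 = 12 → write 4 carry 1
  2×4+1 = 9 → write 1 carry 1
  4×4+1 = 17 → write 1 carry 2
  1×4+2 = 6 → write 6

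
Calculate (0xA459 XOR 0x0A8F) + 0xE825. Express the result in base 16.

0x196FB

First 0xA459 XOR 0x0A8F = 0xAED6.
Add column by column in base 16, right to left:
  6+5 = B
  D+2 = F
  E+8 = 6 carry 1
  A+E+1 = 9 carry 1
  final carry 1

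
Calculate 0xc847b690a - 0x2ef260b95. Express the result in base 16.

0x995555d75

Subtract column by column in base 16:
  a-5 → 5
  0-9 → 7 (borrow)
  9-b-1 → d (borrow)
  6-0-1 → 5
  b-6 → 5
  7-2 → 5
  4-f → 5 (borrow)
  8-e-1 → 9 (borrow)
  c-2-1 → 9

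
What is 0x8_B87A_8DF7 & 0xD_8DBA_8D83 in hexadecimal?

AND each hex digit independently (no carries):
  8&D=8, B&8=8, 8&D=8, 7&B=3, A&A=A, 8&8=8, D&D=D, F&8=8, 7&3=3

0x8883A8D83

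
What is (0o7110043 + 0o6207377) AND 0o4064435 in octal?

Add column by column in base 8, right to left:
  3+7 = 2 carry 1
  4+7+1 = 4 carry 1
  0+3+1 = 4
  0+7 = 7
  1+0 = 1
  1+2 = 3
  7+6 = 5 carry 1
  final carry 1
Sum = 0o15317442; now AND with 0o4064435:
  1&0=0, 5&4=4, 3&0=0, 1&6=0, 7&4=4, 4&4=4, 4&3=0, 2&5=0

0o4004400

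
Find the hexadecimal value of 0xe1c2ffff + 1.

0xe1c30000

The trailing 4 digits are F (max in base 16), so adding 1 cascades: they roll to 0 and the next digit up increments.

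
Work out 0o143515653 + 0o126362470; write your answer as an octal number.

Add column by column in base 8, right to left:
  3+0 = 3
  5+7 = 4 carry 1
  6+4+1 = 3 carry 1
  5+2+1 = 0 carry 1
  1+6+1 = 0 carry 1
  5+3+1 = 1 carry 1
  3+6+1 = 2 carry 1
  4+2+1 = 7
  1+1 = 2

0o272100343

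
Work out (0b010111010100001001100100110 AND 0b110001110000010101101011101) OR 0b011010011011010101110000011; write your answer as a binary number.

0b11011011011010101110000111

0b010111010100001001100100110 AND 0b110001110000010101101011101 = 0b010001010000000001100000100.
Then OR with 0b011010011011010101110000011.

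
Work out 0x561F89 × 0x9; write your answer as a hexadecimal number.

Multiply each base-16 digit by 9, carrying:
  9×9 = 81 → write 1 carry 5
  8×9+5 = 77 → write D carry 4
  F×9+4 = 139 → write B carry 8
  1×9+8 = 17 → write 1 carry 1
  6×9+1 = 55 → write 7 carry 3
  5×9+3 = 48 → write 0 carry 3
  remaining carry: 3

0x3071BD1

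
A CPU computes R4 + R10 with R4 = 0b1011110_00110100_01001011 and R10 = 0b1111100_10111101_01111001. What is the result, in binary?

0b110110101111000111000100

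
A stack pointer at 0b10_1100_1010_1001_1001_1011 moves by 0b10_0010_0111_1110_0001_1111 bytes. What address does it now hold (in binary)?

0b10011110010011110111010

Add column by column in base 2, right to left:
  1+1 = 0 carry 1
  1+1+1 = 1 carry 1
  0+1+1 = 0 carry 1
  1+1+1 = 1 carry 1
  1+1+1 = 1 carry 1
  0+0+1 = 1
  0+0 = 0
  1+0 = 1
  1+0 = 1
  0+1 = 1
  0+1 = 1
  1+1 = 0 carry 1
  0+1+1 = 0 carry 1
  1+1+1 = 1 carry 1
  0+1+1 = 0 carry 1
  1+0+1 = 0 carry 1
  0+0+1 = 1
  0+1 = 1
  1+0 = 1
  1+0 = 1
  0+0 = 0
  1+1 = 0 carry 1
  final carry 1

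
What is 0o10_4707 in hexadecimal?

0x89C7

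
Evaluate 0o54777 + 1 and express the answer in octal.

The trailing 3 digits are 7 (max in base 8), so adding 1 cascades: they roll to 0 and the next digit up increments.

0o55000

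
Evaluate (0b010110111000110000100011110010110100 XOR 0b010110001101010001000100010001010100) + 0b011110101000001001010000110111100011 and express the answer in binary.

0b11111011101101010111000011011000011

First 0b010110111000110000100011110010110100 XOR 0b010110001101010001000100010001010100 = 0b000000110101100001100111100011100000.
Add column by column in base 2, right to left:
  0+1 = 1
  0+1 = 1
  0+0 = 0
  0+0 = 0
  0+0 = 0
  1+1 = 0 carry 1
  1+1+1 = 1 carry 1
  1+1+1 = 1 carry 1
  0+1+1 = 0 carry 1
  0+0+1 = 1
  0+1 = 1
  1+1 = 0 carry 1
  1+0+1 = 0 carry 1
  1+0+1 = 0 carry 1
  1+0+1 = 0 carry 1
  0+0+1 = 1
  0+1 = 1
  1+0 = 1
  1+1 = 0 carry 1
  0+0+1 = 1
  0+0 = 0
  0+1 = 1
  0+0 = 0
  1+0 = 1
  1+0 = 1
  0+0 = 0
  1+0 = 1
  0+1 = 1
  1+0 = 1
  1+1 = 0 carry 1
  0+0+1 = 1
  0+1 = 1
  0+1 = 1
  0+1 = 1
  0+1 = 1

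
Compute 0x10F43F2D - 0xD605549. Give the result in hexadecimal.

0x393E9E4

Subtract column by column in base 16:
  D-9 → 4
  2-4 → E (borrow)
  F-5-1 → 9
  3-5 → E (borrow)
  4-0-1 → 3
  F-6 → 9
  0-D → 3 (borrow)
  1-0-1 → 0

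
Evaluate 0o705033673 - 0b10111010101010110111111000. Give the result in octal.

0o412304703

0b10111010101010110111111000 = 0o272526770 in octal.
Subtract column by column in base 8:
  3-0 → 3
  7-7 → 0
  6-7 → 7 (borrow)
  3-6-1 → 4 (borrow)
  3-2-1 → 0
  0-5 → 3 (borrow)
  5-2-1 → 2
  0-7 → 1 (borrow)
  7-2-1 → 4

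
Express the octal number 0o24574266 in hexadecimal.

Each octal digit is 3 bits: 2=010 4=100 5=101 7=111 4=100 2=010 6=110 6=110.
Group the bits into nibbles: 0101 0010 1111 1000 1011 0110 → 52f8b6.

0x52f8b6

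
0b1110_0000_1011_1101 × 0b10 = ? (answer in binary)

Multiply each base-2 digit by 2, carrying:
  1×2 = 2 → write 0 carry 1
  0×2+1 = 1 → write 1
  1×2 = 2 → write 0 carry 1
  1×2+1 = 3 → write 1 carry 1
  1×2+1 = 3 → write 1 carry 1
  1×2+1 = 3 → write 1 carry 1
  0×2+1 = 1 → write 1
  1×2 = 2 → write 0 carry 1
  0×2+1 = 1 → write 1
  0×2 = 0 → write 0
  0×2 = 0 → write 0
  0×2 = 0 → write 0
  0×2 = 0 → write 0
  1×2 = 2 → write 0 carry 1
  1×2+1 = 3 → write 1 carry 1
  1×2+1 = 3 → write 1 carry 1
  remaining carry: 1

0b11100000101111010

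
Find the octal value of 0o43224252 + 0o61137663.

Add column by column in base 8, right to left:
  2+3 = 5
  5+6 = 3 carry 1
  2+6+1 = 1 carry 1
  4+7+1 = 4 carry 1
  2+3+1 = 6
  2+1 = 3
  3+1 = 4
  4+6 = 2 carry 1
  final carry 1

0o124364135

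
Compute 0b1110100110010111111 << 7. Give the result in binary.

Left shift by 7: append 7 zero bits.

0b11101001100101111110000000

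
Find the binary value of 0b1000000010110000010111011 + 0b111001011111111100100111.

0b1111001110101111111100010

Add column by column in base 2, right to left:
  1+1 = 0 carry 1
  1+1+1 = 1 carry 1
  0+1+1 = 0 carry 1
  1+0+1 = 0 carry 1
  1+0+1 = 0 carry 1
  1+1+1 = 1 carry 1
  0+0+1 = 1
  1+0 = 1
  0+1 = 1
  0+1 = 1
  0+1 = 1
  0+1 = 1
  0+1 = 1
  1+1 = 0 carry 1
  1+1+1 = 1 carry 1
  0+1+1 = 0 carry 1
  1+1+1 = 1 carry 1
  0+0+1 = 1
  0+1 = 1
  0+0 = 0
  0+0 = 0
  0+1 = 1
  0+1 = 1
  0+1 = 1
  1+0 = 1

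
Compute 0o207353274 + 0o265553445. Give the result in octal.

Add column by column in base 8, right to left:
  4+5 = 1 carry 1
  7+4+1 = 4 carry 1
  2+4+1 = 7
  3+3 = 6
  5+5 = 2 carry 1
  3+5+1 = 1 carry 1
  7+5+1 = 5 carry 1
  0+6+1 = 7
  2+2 = 4

0o475126741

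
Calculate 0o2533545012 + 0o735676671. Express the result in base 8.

0o3471443703

Add column by column in base 8, right to left:
  2+1 = 3
  1+7 = 0 carry 1
  0+6+1 = 7
  5+6 = 3 carry 1
  4+7+1 = 4 carry 1
  5+6+1 = 4 carry 1
  3+5+1 = 1 carry 1
  3+3+1 = 7
  5+7 = 4 carry 1
  2+0+1 = 3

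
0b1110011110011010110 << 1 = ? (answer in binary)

0b11100111100110101100

Left shift by 1: append 1 zero bit.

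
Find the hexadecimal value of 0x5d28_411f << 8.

Shifting left by 8 bits = 2 hex digits: append 2 zeros.

0x5d28411f00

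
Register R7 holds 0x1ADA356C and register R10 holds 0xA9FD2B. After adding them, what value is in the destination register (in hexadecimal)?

0x1B843297

Add column by column in base 16, right to left:
  C+B = 7 carry 1
  6+2+1 = 9
  5+D = 2 carry 1
  3+F+1 = 3 carry 1
  A+9+1 = 4 carry 1
  D+A+1 = 8 carry 1
  A+0+1 = B
  1+0 = 1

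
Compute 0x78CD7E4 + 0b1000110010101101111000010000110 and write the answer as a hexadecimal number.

0b1000110010101101111000010000110 = 0x4656F086 in hexadecimal.
Add column by column in base 16, right to left:
  4+6 = A
  E+8 = 6 carry 1
  7+0+1 = 8
  D+F = C carry 1
  C+6+1 = 3 carry 1
  8+5+1 = E
  7+6 = D
  0+4 = 4

0x4DE3C86A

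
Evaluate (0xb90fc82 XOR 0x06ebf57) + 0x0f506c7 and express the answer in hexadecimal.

First 0xb90fc82 XOR 0x06ebf57 = 0xbfe43d5.
Add column by column in base 16, right to left:
  5+7 = c
  d+c = 9 carry 1
  3+6+1 = a
  4+0 = 4
  e+5 = 3 carry 1
  f+f+1 = f carry 1
  b+0+1 = c

0xcf34a9c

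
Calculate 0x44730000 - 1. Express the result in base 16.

0x4472ffff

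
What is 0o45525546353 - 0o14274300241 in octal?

Subtract column by column in base 8:
  3-1 → 2
  5-4 → 1
  3-2 → 1
  6-0 → 6
  4-0 → 4
  5-3 → 2
  5-4 → 1
  2-7 → 3 (borrow)
  5-2-1 → 2
  5-4 → 1
  4-1 → 3

0o31231246112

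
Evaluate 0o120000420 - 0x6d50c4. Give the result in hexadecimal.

0o120000420 = 0x1400110 in hexadecimal.
Subtract column by column in base 16:
  0-4 → c (borrow)
  1-c-1 → 4 (borrow)
  1-0-1 → 0
  0-5 → b (borrow)
  0-d-1 → 2 (borrow)
  4-6-1 → d (borrow)
  1-0-1 → 0

0xd2b04c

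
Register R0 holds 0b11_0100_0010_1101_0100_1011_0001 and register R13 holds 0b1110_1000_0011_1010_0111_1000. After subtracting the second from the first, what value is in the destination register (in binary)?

Subtract column by column in base 2:
  1-0 → 1
  0-0 → 0
  0-0 → 0
  0-1 → 1 (borrow)
  1-1-1 → 1 (borrow)
  1-1-1 → 1 (borrow)
  0-1-1 → 0 (borrow)
  1-0-1 → 0
  0-0 → 0
  0-1 → 1 (borrow)
  1-0-1 → 0
  0-1 → 1 (borrow)
  1-1-1 → 1 (borrow)
  0-1-1 → 0 (borrow)
  1-0-1 → 0
  1-0 → 1
  0-0 → 0
  1-0 → 1
  0-0 → 0
  0-1 → 1 (borrow)
  0-0-1 → 1 (borrow)
  0-1-1 → 0 (borrow)
  1-1-1 → 1 (borrow)
  0-1-1 → 0 (borrow)
  1-0-1 → 0
  1-0 → 1

0b10010110101001101000111001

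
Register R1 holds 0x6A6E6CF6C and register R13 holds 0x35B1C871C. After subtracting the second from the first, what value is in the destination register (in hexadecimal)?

Subtract column by column in base 16:
  C-C → 0
  6-1 → 5
  F-7 → 8
  C-8 → 4
  6-C → A (borrow)
  E-1-1 → C
  6-B → B (borrow)
  A-5-1 → 4
  6-3 → 3

0x34BCA4850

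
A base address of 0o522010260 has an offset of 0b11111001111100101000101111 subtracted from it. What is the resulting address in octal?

0o130043201

0b11111001111100101000101111 = 0o371745057 in octal.
Subtract column by column in base 8:
  0-7 → 1 (borrow)
  6-5-1 → 0
  2-0 → 2
  0-5 → 3 (borrow)
  1-4-1 → 4 (borrow)
  0-7-1 → 0 (borrow)
  2-1-1 → 0
  2-7 → 3 (borrow)
  5-3-1 → 1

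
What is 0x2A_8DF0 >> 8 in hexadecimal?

Shifting right by 8 bits = 2 hex digits: drop the last 2.

0x2A8D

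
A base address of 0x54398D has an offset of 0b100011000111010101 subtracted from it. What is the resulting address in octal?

0o24403670

0x54398D = 0o25034615 in octal.
0b100011000111010101 = 0o430725 in octal.
Subtract column by column in base 8:
  5-5 → 0
  1-2 → 7 (borrow)
  6-7-1 → 6 (borrow)
  4-0-1 → 3
  3-3 → 0
  0-4 → 4 (borrow)
  5-0-1 → 4
  2-0 → 2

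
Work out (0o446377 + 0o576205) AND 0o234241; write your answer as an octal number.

0o204200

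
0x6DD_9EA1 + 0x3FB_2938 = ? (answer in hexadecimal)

Add column by column in base 16, right to left:
  1+8 = 9
  A+3 = D
  E+9 = 7 carry 1
  9+2+1 = C
  D+B = 8 carry 1
  D+F+1 = D carry 1
  6+3+1 = A

0xAD8C7D9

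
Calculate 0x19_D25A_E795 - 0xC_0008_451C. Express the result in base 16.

0xDD252A279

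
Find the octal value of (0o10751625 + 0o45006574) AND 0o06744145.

0o4740001

Add column by column in base 8, right to left:
  5+4 = 1 carry 1
  2+7+1 = 2 carry 1
  6+5+1 = 4 carry 1
  1+6+1 = 0 carry 1
  5+0+1 = 6
  7+0 = 7
  0+5 = 5
  1+4 = 5
Sum = 0o55760421; now AND with 0o06744145:
  5&0=0, 5&6=4, 7&7=7, 6&4=4, 0&4=0, 4&1=0, 2&4=0, 1&5=1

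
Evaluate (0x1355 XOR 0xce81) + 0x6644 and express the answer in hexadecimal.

0x14418

First 0x1355 XOR 0xce81 = 0xddd4.
Add column by column in base 16, right to left:
  4+4 = 8
  d+4 = 1 carry 1
  d+6+1 = 4 carry 1
  d+6+1 = 4 carry 1
  final carry 1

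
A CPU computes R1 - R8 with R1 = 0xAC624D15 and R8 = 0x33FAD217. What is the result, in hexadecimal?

0x78677AFE

Subtract column by column in base 16:
  5-7 → E (borrow)
  1-1-1 → F (borrow)
  D-2-1 → A
  4-D → 7 (borrow)
  2-A-1 → 7 (borrow)
  6-F-1 → 6 (borrow)
  C-3-1 → 8
  A-3 → 7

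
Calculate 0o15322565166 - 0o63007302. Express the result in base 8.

0o15237555664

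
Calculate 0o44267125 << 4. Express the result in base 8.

4 bits is not a whole number of base-8 digits; in binary: 100100010110111001010101 << 4 = 1001000101101110010101010000.

0o1105562520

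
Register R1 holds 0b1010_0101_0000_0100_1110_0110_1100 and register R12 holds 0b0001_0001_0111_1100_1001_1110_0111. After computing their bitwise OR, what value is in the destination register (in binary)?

OR bit by bit (1 where either bit is 1):
  1010010100000100111001101100
| 0001000101111100100111100111
= 1011010101111100111111101111

0b1011010101111100111111101111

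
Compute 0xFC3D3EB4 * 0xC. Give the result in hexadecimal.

0xBD2DEF070

Multiply each base-16 digit by 12, carrying:
  4×12 = 48 → write 0 carry 3
  B×12+3 = 135 → write 7 carry 8
  E×12+8 = 176 → write 0 carry 11
  3×12+11 = 47 → write F carry 2
  D×12+2 = 158 → write E carry 9
  3×12+9 = 45 → write D carry 2
  C×12+2 = 146 → write 2 carry 9
  F×12+9 = 189 → write D carry 11
  remaining carry: B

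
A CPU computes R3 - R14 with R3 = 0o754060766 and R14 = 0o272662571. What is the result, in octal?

0o461176175

Subtract column by column in base 8:
  6-1 → 5
  6-7 → 7 (borrow)
  7-5-1 → 1
  0-2 → 6 (borrow)
  6-6-1 → 7 (borrow)
  0-6-1 → 1 (borrow)
  4-2-1 → 1
  5-7 → 6 (borrow)
  7-2-1 → 4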